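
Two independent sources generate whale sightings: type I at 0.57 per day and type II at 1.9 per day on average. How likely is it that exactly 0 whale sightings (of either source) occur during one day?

Independent Poisson processes superpose: combined rate λ = 0.57 + 1.9 = 2.47 per day.
So μ = 2.47.
P(N = 0) = e^(−2.47) · 2.47^0/0! ≈ 0.0846.

0.0846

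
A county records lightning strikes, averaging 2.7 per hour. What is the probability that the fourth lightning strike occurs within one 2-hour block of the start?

Over the interval, μ = 2.7 × 2 = 5.4 (a 2-hour block = 2 hours).
The fourth arrival falls in the interval iff at least 4 events occur there: P(S_4 ≤ t) = P(N ≥ 4) = 1 − P(N ≤ 3) ≈ 0.7867.

0.7867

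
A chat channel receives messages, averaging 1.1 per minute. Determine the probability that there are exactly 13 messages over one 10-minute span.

0.0926

Over the interval, μ = 1.1 × 10 = 11 (a 10-minute span = 10 minutes).
P(N = 13) = e^(−μ) μ^13/13! = e^(−11) · 11^13/6227020800 ≈ 0.0926.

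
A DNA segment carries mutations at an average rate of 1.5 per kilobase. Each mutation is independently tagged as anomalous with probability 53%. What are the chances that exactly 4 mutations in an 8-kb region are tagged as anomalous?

0.1179

Thinning: the mutations that are tagged as anomalous themselves form a Poisson process with rate 0.53 × 1.5 = 0.795 per kilobase.
Over the interval, μ = 0.795 × 8 = 6.36 (an 8-kb region = 8 kilobases).
P(N = 4) = e^(−6.36) · 6.36^4/4! ≈ 0.1179.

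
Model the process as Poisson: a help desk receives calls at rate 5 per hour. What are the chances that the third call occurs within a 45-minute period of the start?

Over the interval, μ = 5 × 0.75 = 3.75 (a 45-minute period = 0.75 hours).
The third arrival falls in the interval iff at least 3 events occur there: P(S_3 ≤ t) = P(N ≥ 3) = 1 − P(N ≤ 2) ≈ 0.7229.

0.7229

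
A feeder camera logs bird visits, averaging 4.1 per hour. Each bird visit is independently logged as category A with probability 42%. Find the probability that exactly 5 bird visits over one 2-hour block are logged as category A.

0.1290

Thinning: the bird visits that are logged as category A themselves form a Poisson process with rate 0.42 × 4.1 = 1.722 per hour.
Over the interval, μ = 1.722 × 2 = 3.444 (a 2-hour block = 2 hours).
P(N = 5) = e^(−3.444) · 3.444^5/5! ≈ 0.1290.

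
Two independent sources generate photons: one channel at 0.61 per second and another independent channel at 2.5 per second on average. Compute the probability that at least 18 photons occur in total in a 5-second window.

0.2993

Independent Poisson processes superpose: combined rate λ = 0.61 + 2.5 = 3.11 per second.
Over the interval, μ = 3.11 × 5 = 15.55 (a 5-second window = 5 seconds).
P(N ≥ 18) = 1 − P(N ≤ 17) ≈ 0.2993.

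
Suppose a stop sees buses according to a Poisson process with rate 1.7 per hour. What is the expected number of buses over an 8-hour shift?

E[N] = λt = 1.7 × 8 = 13.6 (an 8-hour shift = 8 hours).

13.6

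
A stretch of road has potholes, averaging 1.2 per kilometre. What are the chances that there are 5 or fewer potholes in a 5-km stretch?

0.4457

Over the interval, μ = 1.2 × 5 = 6 (a 5-km stretch = 5 kilometres).
P(N ≤ 5) = Σ_{j=0}^{5} e^(−μ) μ^j/j! ≈ 0.4457.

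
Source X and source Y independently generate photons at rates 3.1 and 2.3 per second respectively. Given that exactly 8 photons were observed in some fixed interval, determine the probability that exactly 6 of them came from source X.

Given the total, each event is independently from source X with probability p = λ_X/(λ_X+λ_Y) = 3.1/5.4 ≈ 0.5741.
So K ~ Binomial(8, 3.1/5.4): P(K = 6) = C(8,6) · (3.1/5.4)^6 · (2.3/5.4)^2 ≈ 0.1818.

0.1818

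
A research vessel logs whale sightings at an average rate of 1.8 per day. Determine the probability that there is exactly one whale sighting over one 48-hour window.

0.0984

Over the interval, μ = 1.8 × 2 = 3.6 (a 48-hour window = 2 days).
P(N = 1) = e^(−μ) μ^1/1! = e^(−3.6) · 3.6^1/1 ≈ 0.0984.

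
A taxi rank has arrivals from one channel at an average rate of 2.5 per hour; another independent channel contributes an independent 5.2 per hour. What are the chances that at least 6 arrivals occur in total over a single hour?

Independent Poisson processes superpose: combined rate λ = 2.5 + 5.2 = 7.7 per hour.
So μ = 7.7.
P(N ≥ 6) = 1 − P(N ≤ 5) ≈ 0.7797.

0.7797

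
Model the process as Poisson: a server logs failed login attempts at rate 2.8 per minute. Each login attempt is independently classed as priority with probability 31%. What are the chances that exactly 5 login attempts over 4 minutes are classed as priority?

Thinning: the login attempts that are classed as priority themselves form a Poisson process with rate 0.31 × 2.8 = 0.868 per minute.
Over the interval, μ = 0.868 × 4 = 3.472 (4 minutes).
P(N = 5) = e^(−3.472) · 3.472^5/5! ≈ 0.1306.

0.1306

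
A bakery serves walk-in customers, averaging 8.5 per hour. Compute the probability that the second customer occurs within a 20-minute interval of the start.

Over the interval, μ = 8.5 × 1/3 ≈ 2.83333 (a 20-minute interval = 1/3 hours).
The second arrival falls in the interval iff at least 2 events occur there: P(S_2 ≤ t) = P(N ≥ 2) = 1 − P(N ≤ 1) ≈ 0.7745.

0.7745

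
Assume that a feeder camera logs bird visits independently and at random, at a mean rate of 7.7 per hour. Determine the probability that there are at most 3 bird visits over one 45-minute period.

Over the interval, μ = 7.7 × 0.75 = 5.775 (a 45-minute period = 0.75 hours).
P(N ≤ 3) = Σ_{j=0}^{3} e^(−μ) μ^j/j! ≈ 0.1724.

0.1724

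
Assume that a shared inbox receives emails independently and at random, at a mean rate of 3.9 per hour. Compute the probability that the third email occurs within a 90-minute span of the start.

0.9310

Over the interval, μ = 3.9 × 1.5 = 5.85 (a 90-minute span = 1.5 hours).
The third arrival falls in the interval iff at least 3 events occur there: P(S_3 ≤ t) = P(N ≥ 3) = 1 − P(N ≤ 2) ≈ 0.9310.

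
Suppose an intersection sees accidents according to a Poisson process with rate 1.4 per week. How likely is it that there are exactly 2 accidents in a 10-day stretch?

0.2707

Over the interval, μ = 1.4 × 10/7 = 2 (a 10-day stretch = 10/7 weeks).
P(N = 2) = e^(−μ) μ^2/2! = e^(−2) · 2^2/2 ≈ 0.2707.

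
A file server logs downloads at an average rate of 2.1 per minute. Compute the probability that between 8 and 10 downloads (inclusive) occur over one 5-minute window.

0.3422

Over the interval, μ = 2.1 × 5 = 10.5 (a 5-minute window = 5 minutes).
P(8 ≤ N ≤ 10) = Σ_{j=8}^{10} e^(−10.5) · 10.5^j/j! ≈ 0.3422.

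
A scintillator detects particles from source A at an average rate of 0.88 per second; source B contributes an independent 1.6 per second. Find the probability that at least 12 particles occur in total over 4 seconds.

0.2942

Independent Poisson processes superpose: combined rate λ = 0.88 + 1.6 = 2.48 per second.
Over the interval, μ = 2.48 × 4 = 9.92 (4 seconds).
P(N ≥ 12) = 1 − P(N ≤ 11) ≈ 0.2942.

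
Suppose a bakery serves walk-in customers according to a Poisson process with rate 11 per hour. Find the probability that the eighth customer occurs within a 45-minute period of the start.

0.5814

Over the interval, μ = 11 × 0.75 = 8.25 (a 45-minute period = 0.75 hours).
The eighth arrival falls in the interval iff at least 8 events occur there: P(S_8 ≤ t) = P(N ≥ 8) = 1 − P(N ≤ 7) ≈ 0.5814.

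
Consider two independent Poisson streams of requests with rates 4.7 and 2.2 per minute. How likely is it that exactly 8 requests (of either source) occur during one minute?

Independent Poisson processes superpose: combined rate λ = 4.7 + 2.2 = 6.9 per minute.
So μ = 6.9.
P(N = 8) = e^(−6.9) · 6.9^8/8! ≈ 0.1284.

0.1284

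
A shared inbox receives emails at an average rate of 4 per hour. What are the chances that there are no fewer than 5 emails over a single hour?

With mean μ = 4 per hour,
P(N ≥ 5) = 1 − P(N ≤ 4) = 1 − Σ_{j=0}^{4} e^(−μ) μ^j/j! ≈ 0.3712.

0.3712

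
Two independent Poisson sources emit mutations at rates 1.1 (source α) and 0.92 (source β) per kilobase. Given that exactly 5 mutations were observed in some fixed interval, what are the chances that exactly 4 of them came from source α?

Given the total, each event is independently from source α with probability p = λ_α/(λ_α+λ_β) = 1.1/2.02 ≈ 0.5446.
So K ~ Binomial(5, 1.1/2.02): P(K = 4) = C(5,4) · (1.1/2.02)^4 · (0.92/2.02)^1 ≈ 0.2002.

0.2002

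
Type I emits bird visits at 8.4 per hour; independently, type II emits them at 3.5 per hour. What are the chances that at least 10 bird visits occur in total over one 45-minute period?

0.4027

Independent Poisson processes superpose: combined rate λ = 8.4 + 3.5 = 11.9 per hour.
Over the interval, μ = 11.9 × 0.75 = 8.925 (a 45-minute period = 0.75 hours).
P(N ≥ 10) = 1 − P(N ≤ 9) ≈ 0.4027.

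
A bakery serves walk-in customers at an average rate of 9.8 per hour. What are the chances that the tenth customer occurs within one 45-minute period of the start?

0.2067

Over the interval, μ = 9.8 × 0.75 = 7.35 (a 45-minute period = 0.75 hours).
The tenth arrival falls in the interval iff at least 10 events occur there: P(S_10 ≤ t) = P(N ≥ 10) = 1 − P(N ≤ 9) ≈ 0.2067.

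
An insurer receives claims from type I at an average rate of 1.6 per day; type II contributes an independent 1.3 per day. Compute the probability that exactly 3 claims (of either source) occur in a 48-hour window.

0.0985

Independent Poisson processes superpose: combined rate λ = 1.6 + 1.3 = 2.9 per day.
Over the interval, μ = 2.9 × 2 = 5.8 (a 48-hour window = 2 days).
P(N = 3) = e^(−5.8) · 5.8^3/3! ≈ 0.0985.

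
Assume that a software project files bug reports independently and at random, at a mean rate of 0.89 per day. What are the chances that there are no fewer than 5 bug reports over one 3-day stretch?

Over the interval, μ = 0.89 × 3 = 2.67 (a 3-day stretch = 3 days).
P(N ≥ 5) = 1 − P(N ≤ 4) = 1 − Σ_{j=0}^{4} e^(−μ) μ^j/j! ≈ 0.1327.

0.1327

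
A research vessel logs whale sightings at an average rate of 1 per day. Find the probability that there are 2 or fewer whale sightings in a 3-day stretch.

Over the interval, μ = 1 × 3 = 3 (a 3-day stretch = 3 days).
P(N ≤ 2) = Σ_{j=0}^{2} e^(−μ) μ^j/j! ≈ 0.4232.

0.4232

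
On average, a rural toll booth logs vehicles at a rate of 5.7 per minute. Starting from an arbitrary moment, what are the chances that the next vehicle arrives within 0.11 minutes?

0.4658

Inter-arrival times are exponential with rate λ = 5.7 per minute.
P(T ≤ 0.11) = 1 − e^(−λt) = 1 − e^(−5.7 × 0.11) = 1 − e^(−0.627) ≈ 0.4658.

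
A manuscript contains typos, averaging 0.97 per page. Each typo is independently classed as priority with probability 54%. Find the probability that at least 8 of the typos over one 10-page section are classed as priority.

Thinning: the typos that are classed as priority themselves form a Poisson process with rate 0.54 × 0.97 = 0.5238 per page.
Over the interval, μ = 0.5238 × 10 = 5.238 (a 10-page section = 10 pages).
P(N ≥ 8) = 1 − P(N ≤ 7) ≈ 0.1594.

0.1594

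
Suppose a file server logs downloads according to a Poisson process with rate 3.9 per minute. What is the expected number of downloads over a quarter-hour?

58.5

E[N] = λt = 3.9 × 15 = 58.5 (a quarter-hour = 15 minutes).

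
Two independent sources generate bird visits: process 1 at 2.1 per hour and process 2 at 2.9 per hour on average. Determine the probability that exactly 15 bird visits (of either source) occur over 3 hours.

Independent Poisson processes superpose: combined rate λ = 2.1 + 2.9 = 5 per hour.
Over the interval, μ = 5 × 3 = 15 (3 hours).
P(N = 15) = e^(−15) · 15^15/15! ≈ 0.1024.

0.1024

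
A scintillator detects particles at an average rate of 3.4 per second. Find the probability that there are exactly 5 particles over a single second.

With mean μ = 3.4 per second,
P(N = 5) = e^(−μ) μ^5/5! = e^(−3.4) · 3.4^5/120 ≈ 0.1264.

0.1264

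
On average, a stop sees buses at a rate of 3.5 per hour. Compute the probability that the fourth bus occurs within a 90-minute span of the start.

0.7683

Over the interval, μ = 3.5 × 1.5 = 5.25 (a 90-minute span = 1.5 hours).
The fourth arrival falls in the interval iff at least 4 events occur there: P(S_4 ≤ t) = P(N ≥ 4) = 1 − P(N ≤ 3) ≈ 0.7683.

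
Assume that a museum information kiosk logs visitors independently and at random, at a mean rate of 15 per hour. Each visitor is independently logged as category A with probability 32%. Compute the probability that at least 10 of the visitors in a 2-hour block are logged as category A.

0.4911

Thinning: the visitors that are logged as category A themselves form a Poisson process with rate 0.32 × 15 = 4.8 per hour.
Over the interval, μ = 4.8 × 2 = 9.6 (a 2-hour block = 2 hours).
P(N ≥ 10) = 1 − P(N ≤ 9) ≈ 0.4911.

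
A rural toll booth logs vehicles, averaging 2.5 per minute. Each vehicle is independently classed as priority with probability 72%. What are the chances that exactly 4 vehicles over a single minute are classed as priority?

Thinning: the vehicles that are classed as priority themselves form a Poisson process with rate 0.72 × 2.5 = 1.8 per minute.
So μ = 1.8.
P(N = 4) = e^(−1.8) · 1.8^4/4! ≈ 0.0723.

0.0723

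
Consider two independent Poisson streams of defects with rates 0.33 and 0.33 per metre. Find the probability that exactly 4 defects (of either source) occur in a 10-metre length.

Independent Poisson processes superpose: combined rate λ = 0.33 + 0.33 = 0.66 per metre.
Over the interval, μ = 0.66 × 10 = 6.6 (a 10-metre length = 10 metres).
P(N = 4) = e^(−6.6) · 6.6^4/4! ≈ 0.1076.

0.1076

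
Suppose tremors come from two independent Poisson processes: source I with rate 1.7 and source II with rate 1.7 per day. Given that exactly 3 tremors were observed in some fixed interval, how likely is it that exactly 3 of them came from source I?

Given the total, each event is independently from source I with probability p = λ_I/(λ_I+λ_II) = 1.7/3.4 = 0.5000.
So K ~ Binomial(3, 1.7/3.4): P(K = 3) = C(3,3) · (1.7/3.4)^3 · (1.7/3.4)^0 ≈ 0.1250.

0.1250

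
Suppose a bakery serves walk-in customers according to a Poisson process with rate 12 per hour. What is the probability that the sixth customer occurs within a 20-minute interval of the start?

Over the interval, μ = 12 × 1/3 = 4 (a 20-minute interval = 1/3 hours).
The sixth arrival falls in the interval iff at least 6 events occur there: P(S_6 ≤ t) = P(N ≥ 6) = 1 − P(N ≤ 5) ≈ 0.2149.

0.2149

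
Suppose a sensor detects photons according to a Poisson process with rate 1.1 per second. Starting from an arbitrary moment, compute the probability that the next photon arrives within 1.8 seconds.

Inter-arrival times are exponential with rate λ = 1.1 per second.
P(T ≤ 1.8) = 1 − e^(−λt) = 1 − e^(−1.1 × 1.8) = 1 − e^(−1.98) ≈ 0.8619.

0.8619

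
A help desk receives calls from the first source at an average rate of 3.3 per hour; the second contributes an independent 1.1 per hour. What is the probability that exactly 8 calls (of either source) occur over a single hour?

Independent Poisson processes superpose: combined rate λ = 3.3 + 1.1 = 4.4 per hour.
So μ = 4.4.
P(N = 8) = e^(−4.4) · 4.4^8/8! ≈ 0.0428.

0.0428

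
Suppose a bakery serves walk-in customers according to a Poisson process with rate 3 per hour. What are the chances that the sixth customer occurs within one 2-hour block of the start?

Over the interval, μ = 3 × 2 = 6 (a 2-hour block = 2 hours).
The sixth arrival falls in the interval iff at least 6 events occur there: P(S_6 ≤ t) = P(N ≥ 6) = 1 − P(N ≤ 5) ≈ 0.5543.

0.5543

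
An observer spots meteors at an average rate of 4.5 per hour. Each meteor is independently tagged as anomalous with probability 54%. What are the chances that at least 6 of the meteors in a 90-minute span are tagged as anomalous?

Thinning: the meteors that are tagged as anomalous themselves form a Poisson process with rate 0.54 × 4.5 = 2.43 per hour.
Over the interval, μ = 2.43 × 1.5 = 3.645 (a 90-minute span = 1.5 hours).
P(N ≥ 6) = 1 − P(N ≤ 5) ≈ 0.1621.

0.1621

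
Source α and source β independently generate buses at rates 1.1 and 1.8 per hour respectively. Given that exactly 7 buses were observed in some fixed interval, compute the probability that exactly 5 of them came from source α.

0.0635

Given the total, each event is independently from source α with probability p = λ_α/(λ_α+λ_β) = 1.1/2.9 ≈ 0.3793.
So K ~ Binomial(7, 1.1/2.9): P(K = 5) = C(7,5) · (1.1/2.9)^5 · (1.8/2.9)^2 ≈ 0.0635.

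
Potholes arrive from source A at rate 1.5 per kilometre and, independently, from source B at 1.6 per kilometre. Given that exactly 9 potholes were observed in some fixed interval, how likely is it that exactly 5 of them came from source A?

Given the total, each event is independently from source A with probability p = λ_A/(λ_A+λ_B) = 1.5/3.1 ≈ 0.4839.
So K ~ Binomial(9, 1.5/3.1): P(K = 5) = C(9,5) · (1.5/3.1)^5 · (1.6/3.1)^4 ≈ 0.2372.

0.2372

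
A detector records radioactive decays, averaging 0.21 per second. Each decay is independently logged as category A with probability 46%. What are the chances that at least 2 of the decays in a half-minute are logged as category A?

Thinning: the decays that are logged as category A themselves form a Poisson process with rate 0.46 × 0.21 = 0.0966 per second.
Over the interval, μ = 0.0966 × 30 = 2.898 (a half-minute = 30 seconds).
P(N ≥ 2) = 1 − P(N ≤ 1) ≈ 0.7851.

0.7851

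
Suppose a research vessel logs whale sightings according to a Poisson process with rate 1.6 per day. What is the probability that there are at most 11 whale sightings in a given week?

Over the interval, μ = 1.6 × 7 = 11.2 (a week = 7 days).
P(N ≤ 11) = Σ_{j=0}^{11} e^(−μ) μ^j/j! ≈ 0.5554.

0.5554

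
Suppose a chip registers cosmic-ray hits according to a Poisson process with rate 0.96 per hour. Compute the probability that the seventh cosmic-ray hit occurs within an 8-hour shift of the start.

Over the interval, μ = 0.96 × 8 = 7.68 (an 8-hour shift = 8 hours).
The seventh arrival falls in the interval iff at least 7 events occur there: P(S_7 ≤ t) = P(N ≥ 7) = 1 − P(N ≤ 6) ≈ 0.6460.

0.6460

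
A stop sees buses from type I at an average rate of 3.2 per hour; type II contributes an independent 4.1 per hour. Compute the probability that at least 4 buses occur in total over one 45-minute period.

0.7955

Independent Poisson processes superpose: combined rate λ = 3.2 + 4.1 = 7.3 per hour.
Over the interval, μ = 7.3 × 0.75 = 5.475 (a 45-minute period = 0.75 hours).
P(N ≥ 4) = 1 − P(N ≤ 3) ≈ 0.7955.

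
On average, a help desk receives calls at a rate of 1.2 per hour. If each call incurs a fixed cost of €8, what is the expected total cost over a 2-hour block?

E[N] = 1.2 × 2 = 2.4 (a 2-hour block = 2 hours); E[cost] = 2.4 × €8 = €19.2.

€19.2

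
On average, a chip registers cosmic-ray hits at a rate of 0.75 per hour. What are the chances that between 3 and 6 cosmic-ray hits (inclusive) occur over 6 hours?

Over the interval, μ = 0.75 × 6 = 4.5 (6 hours).
P(3 ≤ N ≤ 6) = Σ_{j=3}^{6} e^(−4.5) · 4.5^j/j! ≈ 0.6575.

0.6575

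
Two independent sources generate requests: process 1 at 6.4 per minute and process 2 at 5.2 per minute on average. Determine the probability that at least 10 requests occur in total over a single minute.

0.7209

Independent Poisson processes superpose: combined rate λ = 6.4 + 5.2 = 11.6 per minute.
So μ = 11.6.
P(N ≥ 10) = 1 − P(N ≤ 9) ≈ 0.7209.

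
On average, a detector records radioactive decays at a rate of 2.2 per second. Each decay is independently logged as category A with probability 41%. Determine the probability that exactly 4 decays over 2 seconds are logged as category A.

Thinning: the decays that are logged as category A themselves form a Poisson process with rate 0.41 × 2.2 = 0.902 per second.
Over the interval, μ = 0.902 × 2 = 1.804 (2 seconds).
P(N = 4) = e^(−1.804) · 1.804^4/4! ≈ 0.0727.

0.0727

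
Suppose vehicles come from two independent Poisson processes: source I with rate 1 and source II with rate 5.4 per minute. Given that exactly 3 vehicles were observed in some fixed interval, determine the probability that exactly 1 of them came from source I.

Given the total, each event is independently from source I with probability p = λ_I/(λ_I+λ_II) = 1/6.4 ≈ 0.1562.
So K ~ Binomial(3, 1/6.4): P(K = 1) = C(3,1) · (1/6.4)^1 · (5.4/6.4)^2 ≈ 0.3337.

0.3337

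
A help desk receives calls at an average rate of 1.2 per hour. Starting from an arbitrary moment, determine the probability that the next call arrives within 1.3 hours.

Inter-arrival times are exponential with rate λ = 1.2 per hour.
P(T ≤ 1.3) = 1 − e^(−λt) = 1 − e^(−1.2 × 1.3) = 1 − e^(−1.56) ≈ 0.7899.

0.7899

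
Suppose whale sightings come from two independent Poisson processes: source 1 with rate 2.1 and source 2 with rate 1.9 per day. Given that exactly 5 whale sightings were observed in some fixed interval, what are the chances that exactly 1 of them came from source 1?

Given the total, each event is independently from source 1 with probability p = λ_1/(λ_1+λ_2) = 2.1/4 = 0.5250.
So K ~ Binomial(5, 2.1/4): P(K = 1) = C(5,1) · (2.1/4)^1 · (1.9/4)^4 ≈ 0.1336.

0.1336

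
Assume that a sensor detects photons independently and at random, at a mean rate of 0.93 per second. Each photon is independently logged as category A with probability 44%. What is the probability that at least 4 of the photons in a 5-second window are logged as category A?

0.1513

Thinning: the photons that are logged as category A themselves form a Poisson process with rate 0.44 × 0.93 = 0.4092 per second.
Over the interval, μ = 0.4092 × 5 = 2.046 (a 5-second window = 5 seconds).
P(N ≥ 4) = 1 − P(N ≤ 3) ≈ 0.1513.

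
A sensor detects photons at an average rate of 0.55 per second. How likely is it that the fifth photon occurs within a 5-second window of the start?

0.1446

Over the interval, μ = 0.55 × 5 = 2.75 (a 5-second window = 5 seconds).
The fifth arrival falls in the interval iff at least 5 events occur there: P(S_5 ≤ t) = P(N ≥ 5) = 1 − P(N ≤ 4) ≈ 0.1446.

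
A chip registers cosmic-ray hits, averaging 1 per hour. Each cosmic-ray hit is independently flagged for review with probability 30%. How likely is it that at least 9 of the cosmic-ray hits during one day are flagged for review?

Thinning: the cosmic-ray hits that are flagged for review themselves form a Poisson process with rate 0.3 × 1 = 0.3 per hour.
Over the interval, μ = 0.3 × 24 = 7.2 (a day = 24 hours).
P(N ≥ 9) = 1 − P(N ≤ 8) ≈ 0.2973.

0.2973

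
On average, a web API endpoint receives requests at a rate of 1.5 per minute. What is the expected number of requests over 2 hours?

E[N] = λt = 1.5 × 120 = 180 (2 hours = 120 minutes).

180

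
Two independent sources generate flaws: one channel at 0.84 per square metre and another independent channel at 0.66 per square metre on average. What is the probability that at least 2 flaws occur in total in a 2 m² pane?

0.8009

Independent Poisson processes superpose: combined rate λ = 0.84 + 0.66 = 1.5 per square metre.
Over the interval, μ = 1.5 × 2 = 3 (a 2 m² pane = 2 square metres).
P(N ≥ 2) = 1 − P(N ≤ 1) ≈ 0.8009.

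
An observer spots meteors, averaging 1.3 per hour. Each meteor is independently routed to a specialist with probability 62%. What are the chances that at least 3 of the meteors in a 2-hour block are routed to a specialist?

0.2197

Thinning: the meteors that are routed to a specialist themselves form a Poisson process with rate 0.62 × 1.3 = 0.806 per hour.
Over the interval, μ = 0.806 × 2 = 1.612 (a 2-hour block = 2 hours).
P(N ≥ 3) = 1 − P(N ≤ 2) ≈ 0.2197.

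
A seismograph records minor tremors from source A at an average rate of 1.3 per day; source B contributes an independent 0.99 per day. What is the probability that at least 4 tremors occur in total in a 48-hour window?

0.6710

Independent Poisson processes superpose: combined rate λ = 1.3 + 0.99 = 2.29 per day.
Over the interval, μ = 2.29 × 2 = 4.58 (a 48-hour window = 2 days).
P(N ≥ 4) = 1 − P(N ≤ 3) ≈ 0.6710.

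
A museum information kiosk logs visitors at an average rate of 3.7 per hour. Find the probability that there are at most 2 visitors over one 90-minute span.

Over the interval, μ = 3.7 × 1.5 = 5.55 (a 90-minute span = 1.5 hours).
P(N ≤ 2) = Σ_{j=0}^{2} e^(−μ) μ^j/j! ≈ 0.0853.

0.0853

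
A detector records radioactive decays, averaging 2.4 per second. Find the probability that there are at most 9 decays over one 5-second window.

0.2424

Over the interval, μ = 2.4 × 5 = 12 (a 5-second window = 5 seconds).
P(N ≤ 9) = Σ_{j=0}^{9} e^(−μ) μ^j/j! ≈ 0.2424.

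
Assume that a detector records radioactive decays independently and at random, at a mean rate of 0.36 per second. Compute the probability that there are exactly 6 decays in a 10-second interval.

0.0826

Over the interval, μ = 0.36 × 10 = 3.6 (a 10-second interval = 10 seconds).
P(N = 6) = e^(−μ) μ^6/6! = e^(−3.6) · 3.6^6/720 ≈ 0.0826.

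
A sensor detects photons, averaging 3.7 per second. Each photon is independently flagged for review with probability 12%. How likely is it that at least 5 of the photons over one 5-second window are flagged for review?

0.0747

Thinning: the photons that are flagged for review themselves form a Poisson process with rate 0.12 × 3.7 = 0.444 per second.
Over the interval, μ = 0.444 × 5 = 2.22 (a 5-second window = 5 seconds).
P(N ≥ 5) = 1 − P(N ≤ 4) ≈ 0.0747.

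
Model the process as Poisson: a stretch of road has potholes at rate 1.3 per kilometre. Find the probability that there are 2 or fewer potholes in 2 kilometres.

Over the interval, μ = 1.3 × 2 = 2.6 (2 kilometres).
P(N ≤ 2) = Σ_{j=0}^{2} e^(−μ) μ^j/j! ≈ 0.5184.

0.5184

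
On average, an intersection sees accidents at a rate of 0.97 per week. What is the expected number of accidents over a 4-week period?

3.88

E[N] = λt = 0.97 × 4 = 3.88 (a 4-week period = 4 weeks).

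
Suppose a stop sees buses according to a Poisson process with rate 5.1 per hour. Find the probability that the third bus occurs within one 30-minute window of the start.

0.4689

Over the interval, μ = 5.1 × 0.5 = 2.55 (a 30-minute window = 0.5 hours).
The third arrival falls in the interval iff at least 3 events occur there: P(S_3 ≤ t) = P(N ≥ 3) = 1 − P(N ≤ 2) ≈ 0.4689.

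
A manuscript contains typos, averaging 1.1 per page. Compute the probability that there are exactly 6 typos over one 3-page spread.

0.0662

Over the interval, μ = 1.1 × 3 = 3.3 (a 3-page spread = 3 pages).
P(N = 6) = e^(−μ) μ^6/6! = e^(−3.3) · 3.3^6/720 ≈ 0.0662.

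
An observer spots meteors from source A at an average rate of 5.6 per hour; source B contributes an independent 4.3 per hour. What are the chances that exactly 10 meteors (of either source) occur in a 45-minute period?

Independent Poisson processes superpose: combined rate λ = 5.6 + 4.3 = 9.9 per hour.
Over the interval, μ = 9.9 × 0.75 = 7.425 (a 45-minute period = 0.75 hours).
P(N = 10) = e^(−7.425) · 7.425^10/10! ≈ 0.0837.

0.0837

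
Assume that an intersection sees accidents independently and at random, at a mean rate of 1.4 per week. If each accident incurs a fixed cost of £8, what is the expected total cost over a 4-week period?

E[N] = 1.4 × 4 = 5.6 (a 4-week period = 4 weeks); E[cost] = 5.6 × £8 = £44.8.

£44.8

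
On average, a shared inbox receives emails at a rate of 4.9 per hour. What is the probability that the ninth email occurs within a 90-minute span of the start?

0.3175

Over the interval, μ = 4.9 × 1.5 = 7.35 (a 90-minute span = 1.5 hours).
The ninth arrival falls in the interval iff at least 9 events occur there: P(S_9 ≤ t) = P(N ≥ 9) = 1 − P(N ≤ 8) ≈ 0.3175.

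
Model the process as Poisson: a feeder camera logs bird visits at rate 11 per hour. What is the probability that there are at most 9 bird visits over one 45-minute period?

0.6852

Over the interval, μ = 11 × 0.75 = 8.25 (a 45-minute period = 0.75 hours).
P(N ≤ 9) = Σ_{j=0}^{9} e^(−μ) μ^j/j! ≈ 0.6852.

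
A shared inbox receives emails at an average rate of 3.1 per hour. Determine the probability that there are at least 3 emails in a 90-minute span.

0.8426

Over the interval, μ = 3.1 × 1.5 = 4.65 (a 90-minute span = 1.5 hours).
P(N ≥ 3) = 1 − P(N ≤ 2) = 1 − Σ_{j=0}^{2} e^(−μ) μ^j/j! ≈ 0.8426.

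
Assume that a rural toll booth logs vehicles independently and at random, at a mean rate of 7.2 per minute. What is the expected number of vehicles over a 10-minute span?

72

E[N] = λt = 7.2 × 10 = 72 (a 10-minute span = 10 minutes).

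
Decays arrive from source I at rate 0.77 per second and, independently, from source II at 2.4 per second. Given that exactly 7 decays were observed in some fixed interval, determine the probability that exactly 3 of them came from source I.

0.1648

Given the total, each event is independently from source I with probability p = λ_I/(λ_I+λ_II) = 0.77/3.17 ≈ 0.2429.
So K ~ Binomial(7, 0.77/3.17): P(K = 3) = C(7,3) · (0.77/3.17)^3 · (2.4/3.17)^4 ≈ 0.1648.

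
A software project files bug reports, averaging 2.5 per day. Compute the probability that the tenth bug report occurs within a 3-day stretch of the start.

Over the interval, μ = 2.5 × 3 = 7.5 (a 3-day stretch = 3 days).
The tenth arrival falls in the interval iff at least 10 events occur there: P(S_10 ≤ t) = P(N ≥ 10) = 1 − P(N ≤ 9) ≈ 0.2236.

0.2236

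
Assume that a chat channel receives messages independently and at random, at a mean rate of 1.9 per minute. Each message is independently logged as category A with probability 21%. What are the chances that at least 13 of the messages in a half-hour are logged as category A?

Thinning: the messages that are logged as category A themselves form a Poisson process with rate 0.21 × 1.9 = 0.399 per minute.
Over the interval, μ = 0.399 × 30 = 11.97 (a half-hour = 30 minutes).
P(N ≥ 13) = 1 − P(N ≤ 12) ≈ 0.4206.

0.4206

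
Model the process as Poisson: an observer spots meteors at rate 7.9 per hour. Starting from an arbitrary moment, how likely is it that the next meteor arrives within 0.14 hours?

0.6691

Inter-arrival times are exponential with rate λ = 7.9 per hour.
P(T ≤ 0.14) = 1 − e^(−λt) = 1 − e^(−7.9 × 0.14) = 1 − e^(−1.106) ≈ 0.6691.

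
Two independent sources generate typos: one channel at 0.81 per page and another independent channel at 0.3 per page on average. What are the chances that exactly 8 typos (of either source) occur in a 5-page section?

0.0868

Independent Poisson processes superpose: combined rate λ = 0.81 + 0.3 = 1.11 per page.
Over the interval, μ = 1.11 × 5 = 5.55 (a 5-page section = 5 pages).
P(N = 8) = e^(−5.55) · 5.55^8/8! ≈ 0.0868.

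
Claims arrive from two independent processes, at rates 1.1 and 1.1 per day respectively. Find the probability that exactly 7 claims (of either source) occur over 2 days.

Independent Poisson processes superpose: combined rate λ = 1.1 + 1.1 = 2.2 per day.
Over the interval, μ = 2.2 × 2 = 4.4 (2 days).
P(N = 7) = e^(−4.4) · 4.4^7/7! ≈ 0.0778.

0.0778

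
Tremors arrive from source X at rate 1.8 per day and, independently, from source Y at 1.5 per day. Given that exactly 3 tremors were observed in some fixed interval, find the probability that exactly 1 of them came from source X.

Given the total, each event is independently from source X with probability p = λ_X/(λ_X+λ_Y) = 1.8/3.3 ≈ 0.5455.
So K ~ Binomial(3, 1.8/3.3): P(K = 1) = C(3,1) · (1.8/3.3)^1 · (1.5/3.3)^2 ≈ 0.3381.

0.3381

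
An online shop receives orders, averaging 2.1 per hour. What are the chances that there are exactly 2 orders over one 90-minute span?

Over the interval, μ = 2.1 × 1.5 = 3.15 (a 90-minute span = 1.5 hours).
P(N = 2) = e^(−μ) μ^2/2! = e^(−3.15) · 3.15^2/2 ≈ 0.2126.

0.2126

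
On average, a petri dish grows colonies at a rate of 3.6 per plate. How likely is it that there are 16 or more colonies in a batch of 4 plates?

Over the interval, μ = 3.6 × 4 = 14.4 (a batch of 4 plates = 4 plates).
P(N ≥ 16) = 1 − P(N ≤ 15) = 1 − Σ_{j=0}^{15} e^(−μ) μ^j/j! ≈ 0.3707.

0.3707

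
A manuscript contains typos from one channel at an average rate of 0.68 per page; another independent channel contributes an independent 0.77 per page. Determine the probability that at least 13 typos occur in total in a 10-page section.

Independent Poisson processes superpose: combined rate λ = 0.68 + 0.77 = 1.45 per page.
Over the interval, μ = 1.45 × 10 = 14.5 (a 10-page section = 10 pages).
P(N ≥ 13) = 1 − P(N ≤ 12) ≈ 0.6889.

0.6889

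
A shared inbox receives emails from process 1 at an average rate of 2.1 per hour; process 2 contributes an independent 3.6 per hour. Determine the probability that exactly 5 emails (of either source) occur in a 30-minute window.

Independent Poisson processes superpose: combined rate λ = 2.1 + 3.6 = 5.7 per hour.
Over the interval, μ = 5.7 × 0.5 = 2.85 (a 30-minute window = 0.5 hours).
P(N = 5) = e^(−2.85) · 2.85^5/5! ≈ 0.0906.

0.0906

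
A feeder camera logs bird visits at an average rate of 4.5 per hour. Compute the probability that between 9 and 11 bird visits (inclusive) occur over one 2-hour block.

0.3474

Over the interval, μ = 4.5 × 2 = 9 (a 2-hour block = 2 hours).
P(9 ≤ N ≤ 11) = Σ_{j=9}^{11} e^(−9) · 9^j/j! ≈ 0.3474.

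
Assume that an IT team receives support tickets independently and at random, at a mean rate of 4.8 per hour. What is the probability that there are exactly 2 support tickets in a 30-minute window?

Over the interval, μ = 4.8 × 0.5 = 2.4 (a 30-minute window = 0.5 hours).
P(N = 2) = e^(−μ) μ^2/2! = e^(−2.4) · 2.4^2/2 ≈ 0.2613.

0.2613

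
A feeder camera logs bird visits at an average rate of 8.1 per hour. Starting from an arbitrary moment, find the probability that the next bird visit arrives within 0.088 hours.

Inter-arrival times are exponential with rate λ = 8.1 per hour.
P(T ≤ 0.088) = 1 − e^(−λt) = 1 − e^(−8.1 × 0.088) = 1 − e^(−0.7128) ≈ 0.5097.

0.5097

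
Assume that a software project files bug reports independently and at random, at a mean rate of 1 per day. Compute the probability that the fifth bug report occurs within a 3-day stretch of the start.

Over the interval, μ = 1 × 3 = 3 (a 3-day stretch = 3 days).
The fifth arrival falls in the interval iff at least 5 events occur there: P(S_5 ≤ t) = P(N ≥ 5) = 1 − P(N ≤ 4) ≈ 0.1847.

0.1847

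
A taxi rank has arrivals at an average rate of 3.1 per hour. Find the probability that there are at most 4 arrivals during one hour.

With mean μ = 3.1 per hour,
P(N ≤ 4) = Σ_{j=0}^{4} e^(−μ) μ^j/j! ≈ 0.7982.

0.7982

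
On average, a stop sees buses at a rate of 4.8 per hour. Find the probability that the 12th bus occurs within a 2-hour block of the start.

0.2588

Over the interval, μ = 4.8 × 2 = 9.6 (a 2-hour block = 2 hours).
The 12th arrival falls in the interval iff at least 12 events occur there: P(S_12 ≤ t) = P(N ≥ 12) = 1 − P(N ≤ 11) ≈ 0.2588.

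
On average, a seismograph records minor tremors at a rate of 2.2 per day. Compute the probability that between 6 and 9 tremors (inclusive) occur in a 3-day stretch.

Over the interval, μ = 2.2 × 3 = 6.6 (a 3-day stretch = 3 days).
P(6 ≤ N ≤ 9) = Σ_{j=6}^{9} e^(−6.6) · 6.6^j/j! ≈ 0.5140.

0.5140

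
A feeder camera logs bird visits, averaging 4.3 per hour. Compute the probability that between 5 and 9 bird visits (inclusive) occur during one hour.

With mean μ = 4.3 per hour,
P(5 ≤ N ≤ 9) = Σ_{j=5}^{9} e^(−4.3) · 4.3^j/j! ≈ 0.4167.

0.4167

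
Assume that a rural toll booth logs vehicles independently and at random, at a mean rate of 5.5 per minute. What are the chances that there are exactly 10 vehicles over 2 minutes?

0.1194

Over the interval, μ = 5.5 × 2 = 11 (2 minutes).
P(N = 10) = e^(−μ) μ^10/10! = e^(−11) · 11^10/3628800 ≈ 0.1194.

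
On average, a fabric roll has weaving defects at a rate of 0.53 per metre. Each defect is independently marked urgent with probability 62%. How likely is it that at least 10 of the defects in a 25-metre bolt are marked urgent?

0.3104

Thinning: the defects that are marked urgent themselves form a Poisson process with rate 0.62 × 0.53 = 0.3286 per metre.
Over the interval, μ = 0.3286 × 25 = 8.215 (a 25-metre bolt = 25 metres).
P(N ≥ 10) = 1 − P(N ≤ 9) ≈ 0.3104.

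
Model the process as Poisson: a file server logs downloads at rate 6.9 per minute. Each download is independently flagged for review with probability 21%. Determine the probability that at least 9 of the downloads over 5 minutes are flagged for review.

0.3034

Thinning: the downloads that are flagged for review themselves form a Poisson process with rate 0.21 × 6.9 = 1.449 per minute.
Over the interval, μ = 1.449 × 5 = 7.245 (5 minutes).
P(N ≥ 9) = 1 − P(N ≤ 8) ≈ 0.3034.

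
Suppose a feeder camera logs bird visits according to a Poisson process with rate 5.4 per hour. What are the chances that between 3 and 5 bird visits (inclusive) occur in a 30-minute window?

Over the interval, μ = 5.4 × 0.5 = 2.7 (a 30-minute window = 0.5 hours).
P(3 ≤ N ≤ 5) = Σ_{j=3}^{5} e^(−2.7) · 2.7^j/j! ≈ 0.4496.

0.4496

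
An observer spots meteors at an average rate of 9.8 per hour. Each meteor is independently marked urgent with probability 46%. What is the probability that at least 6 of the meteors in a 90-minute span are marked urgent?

0.6679

Thinning: the meteors that are marked urgent themselves form a Poisson process with rate 0.46 × 9.8 = 4.508 per hour.
Over the interval, μ = 4.508 × 1.5 = 6.762 (a 90-minute span = 1.5 hours).
P(N ≥ 6) = 1 − P(N ≤ 5) ≈ 0.6679.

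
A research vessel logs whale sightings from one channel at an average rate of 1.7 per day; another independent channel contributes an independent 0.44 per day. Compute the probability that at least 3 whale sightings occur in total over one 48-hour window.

0.8001

Independent Poisson processes superpose: combined rate λ = 1.7 + 0.44 = 2.14 per day.
Over the interval, μ = 2.14 × 2 = 4.28 (a 48-hour window = 2 days).
P(N ≥ 3) = 1 − P(N ≤ 2) ≈ 0.8001.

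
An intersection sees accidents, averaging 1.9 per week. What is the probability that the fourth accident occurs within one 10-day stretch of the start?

0.2891

Over the interval, μ = 1.9 × 10/7 ≈ 2.71429 (a 10-day stretch = 10/7 weeks).
The fourth arrival falls in the interval iff at least 4 events occur there: P(S_4 ≤ t) = P(N ≥ 4) = 1 − P(N ≤ 3) ≈ 0.2891.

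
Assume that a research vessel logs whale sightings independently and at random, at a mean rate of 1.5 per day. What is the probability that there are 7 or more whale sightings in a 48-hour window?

Over the interval, μ = 1.5 × 2 = 3 (a 48-hour window = 2 days).
P(N ≥ 7) = 1 − P(N ≤ 6) = 1 − Σ_{j=0}^{6} e^(−μ) μ^j/j! ≈ 0.0335.

0.0335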